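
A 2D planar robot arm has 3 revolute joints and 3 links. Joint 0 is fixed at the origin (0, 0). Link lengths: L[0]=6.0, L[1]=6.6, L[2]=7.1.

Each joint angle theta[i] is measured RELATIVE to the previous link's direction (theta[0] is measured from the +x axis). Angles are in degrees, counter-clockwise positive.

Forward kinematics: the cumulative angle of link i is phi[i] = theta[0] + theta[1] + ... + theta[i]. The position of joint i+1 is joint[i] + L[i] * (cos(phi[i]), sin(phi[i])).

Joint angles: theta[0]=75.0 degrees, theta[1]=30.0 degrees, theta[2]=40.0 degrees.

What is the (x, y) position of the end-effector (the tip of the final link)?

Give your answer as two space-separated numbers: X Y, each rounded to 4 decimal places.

Answer: -5.9713 16.2431

Derivation:
joint[0] = (0.0000, 0.0000)  (base)
link 0: phi[0] = 75 = 75 deg
  cos(75 deg) = 0.2588, sin(75 deg) = 0.9659
  joint[1] = (0.0000, 0.0000) + 6 * (0.2588, 0.9659) = (0.0000 + 1.5529, 0.0000 + 5.7956) = (1.5529, 5.7956)
link 1: phi[1] = 75 + 30 = 105 deg
  cos(105 deg) = -0.2588, sin(105 deg) = 0.9659
  joint[2] = (1.5529, 5.7956) + 6.6 * (-0.2588, 0.9659) = (1.5529 + -1.7082, 5.7956 + 6.3751) = (-0.1553, 12.1707)
link 2: phi[2] = 75 + 30 + 40 = 145 deg
  cos(145 deg) = -0.8192, sin(145 deg) = 0.5736
  joint[3] = (-0.1553, 12.1707) + 7.1 * (-0.8192, 0.5736) = (-0.1553 + -5.8160, 12.1707 + 4.0724) = (-5.9713, 16.2431)
End effector: (-5.9713, 16.2431)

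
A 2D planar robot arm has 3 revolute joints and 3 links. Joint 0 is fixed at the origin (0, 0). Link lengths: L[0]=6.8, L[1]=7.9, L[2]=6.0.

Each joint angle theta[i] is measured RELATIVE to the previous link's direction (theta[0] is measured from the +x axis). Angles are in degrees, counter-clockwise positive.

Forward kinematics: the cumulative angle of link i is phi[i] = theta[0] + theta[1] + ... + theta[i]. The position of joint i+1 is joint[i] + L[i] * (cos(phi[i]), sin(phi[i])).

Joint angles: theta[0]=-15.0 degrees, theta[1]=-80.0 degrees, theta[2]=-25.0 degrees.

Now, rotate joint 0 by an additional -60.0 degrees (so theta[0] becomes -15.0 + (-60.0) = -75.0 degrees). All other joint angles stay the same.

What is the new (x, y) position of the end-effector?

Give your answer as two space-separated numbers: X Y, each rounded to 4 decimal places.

Answer: -11.3999 -9.9070

Derivation:
joint[0] = (0.0000, 0.0000)  (base)
link 0: phi[0] = -75 = -75 deg
  cos(-75 deg) = 0.2588, sin(-75 deg) = -0.9659
  joint[1] = (0.0000, 0.0000) + 6.8 * (0.2588, -0.9659) = (0.0000 + 1.7600, 0.0000 + -6.5683) = (1.7600, -6.5683)
link 1: phi[1] = -75 + -80 = -155 deg
  cos(-155 deg) = -0.9063, sin(-155 deg) = -0.4226
  joint[2] = (1.7600, -6.5683) + 7.9 * (-0.9063, -0.4226) = (1.7600 + -7.1598, -6.5683 + -3.3387) = (-5.3999, -9.9070)
link 2: phi[2] = -75 + -80 + -25 = -180 deg
  cos(-180 deg) = -1.0000, sin(-180 deg) = -0.0000
  joint[3] = (-5.3999, -9.9070) + 6 * (-1.0000, -0.0000) = (-5.3999 + -6.0000, -9.9070 + -0.0000) = (-11.3999, -9.9070)
End effector: (-11.3999, -9.9070)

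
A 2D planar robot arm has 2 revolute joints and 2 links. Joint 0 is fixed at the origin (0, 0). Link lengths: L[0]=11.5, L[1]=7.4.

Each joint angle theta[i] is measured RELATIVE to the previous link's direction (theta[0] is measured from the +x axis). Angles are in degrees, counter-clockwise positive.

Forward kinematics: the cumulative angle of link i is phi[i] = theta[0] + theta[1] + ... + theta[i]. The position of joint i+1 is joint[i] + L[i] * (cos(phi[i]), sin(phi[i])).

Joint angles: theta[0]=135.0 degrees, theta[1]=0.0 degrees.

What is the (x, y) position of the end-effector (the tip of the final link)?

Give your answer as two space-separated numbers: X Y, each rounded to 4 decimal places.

joint[0] = (0.0000, 0.0000)  (base)
link 0: phi[0] = 135 = 135 deg
  cos(135 deg) = -0.7071, sin(135 deg) = 0.7071
  joint[1] = (0.0000, 0.0000) + 11.5 * (-0.7071, 0.7071) = (0.0000 + -8.1317, 0.0000 + 8.1317) = (-8.1317, 8.1317)
link 1: phi[1] = 135 + 0 = 135 deg
  cos(135 deg) = -0.7071, sin(135 deg) = 0.7071
  joint[2] = (-8.1317, 8.1317) + 7.4 * (-0.7071, 0.7071) = (-8.1317 + -5.2326, 8.1317 + 5.2326) = (-13.3643, 13.3643)
End effector: (-13.3643, 13.3643)

Answer: -13.3643 13.3643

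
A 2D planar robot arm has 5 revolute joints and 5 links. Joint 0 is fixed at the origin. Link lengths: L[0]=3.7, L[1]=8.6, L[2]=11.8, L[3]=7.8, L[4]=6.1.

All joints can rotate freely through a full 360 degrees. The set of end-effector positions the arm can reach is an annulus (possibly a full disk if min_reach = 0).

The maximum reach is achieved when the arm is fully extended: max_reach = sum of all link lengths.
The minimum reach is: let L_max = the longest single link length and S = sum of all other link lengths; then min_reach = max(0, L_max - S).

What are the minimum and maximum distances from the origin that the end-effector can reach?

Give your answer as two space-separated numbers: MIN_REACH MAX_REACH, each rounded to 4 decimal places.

Answer: 0.0000 38.0000

Derivation:
Link lengths: [3.7, 8.6, 11.8, 7.8, 6.1]
max_reach = 3.7 + 8.6 + 11.8 + 7.8 + 6.1 = 38
L_max = max([3.7, 8.6, 11.8, 7.8, 6.1]) = 11.8
S (sum of others) = 38 - 11.8 = 26.2
min_reach = max(0, 11.8 - 26.2) = max(0, -14.4) = 0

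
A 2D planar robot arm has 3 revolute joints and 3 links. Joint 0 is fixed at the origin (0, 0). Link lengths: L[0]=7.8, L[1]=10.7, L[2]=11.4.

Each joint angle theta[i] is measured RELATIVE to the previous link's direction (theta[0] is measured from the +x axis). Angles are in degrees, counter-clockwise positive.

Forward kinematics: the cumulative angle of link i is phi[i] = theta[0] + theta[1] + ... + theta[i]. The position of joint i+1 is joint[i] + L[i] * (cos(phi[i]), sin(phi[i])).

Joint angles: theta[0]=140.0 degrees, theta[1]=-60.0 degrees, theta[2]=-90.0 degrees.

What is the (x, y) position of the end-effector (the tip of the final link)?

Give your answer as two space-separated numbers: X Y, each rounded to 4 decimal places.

Answer: 7.1097 13.5716

Derivation:
joint[0] = (0.0000, 0.0000)  (base)
link 0: phi[0] = 140 = 140 deg
  cos(140 deg) = -0.7660, sin(140 deg) = 0.6428
  joint[1] = (0.0000, 0.0000) + 7.8 * (-0.7660, 0.6428) = (0.0000 + -5.9751, 0.0000 + 5.0137) = (-5.9751, 5.0137)
link 1: phi[1] = 140 + -60 = 80 deg
  cos(80 deg) = 0.1736, sin(80 deg) = 0.9848
  joint[2] = (-5.9751, 5.0137) + 10.7 * (0.1736, 0.9848) = (-5.9751 + 1.8580, 5.0137 + 10.5374) = (-4.1171, 15.5512)
link 2: phi[2] = 140 + -60 + -90 = -10 deg
  cos(-10 deg) = 0.9848, sin(-10 deg) = -0.1736
  joint[3] = (-4.1171, 15.5512) + 11.4 * (0.9848, -0.1736) = (-4.1171 + 11.2268, 15.5512 + -1.9796) = (7.1097, 13.5716)
End effector: (7.1097, 13.5716)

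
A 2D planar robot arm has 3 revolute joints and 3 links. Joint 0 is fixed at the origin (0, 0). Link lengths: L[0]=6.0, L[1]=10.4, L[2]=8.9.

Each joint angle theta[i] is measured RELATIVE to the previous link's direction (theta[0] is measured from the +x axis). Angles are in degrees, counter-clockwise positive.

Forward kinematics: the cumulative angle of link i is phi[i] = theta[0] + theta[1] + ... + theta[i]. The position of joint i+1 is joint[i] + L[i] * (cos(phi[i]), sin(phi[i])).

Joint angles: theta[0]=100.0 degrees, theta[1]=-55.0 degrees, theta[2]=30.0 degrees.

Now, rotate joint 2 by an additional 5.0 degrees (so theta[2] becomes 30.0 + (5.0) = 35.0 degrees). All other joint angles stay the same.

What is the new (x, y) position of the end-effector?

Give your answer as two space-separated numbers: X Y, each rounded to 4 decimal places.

Answer: 7.8575 22.0275

Derivation:
joint[0] = (0.0000, 0.0000)  (base)
link 0: phi[0] = 100 = 100 deg
  cos(100 deg) = -0.1736, sin(100 deg) = 0.9848
  joint[1] = (0.0000, 0.0000) + 6 * (-0.1736, 0.9848) = (0.0000 + -1.0419, 0.0000 + 5.9088) = (-1.0419, 5.9088)
link 1: phi[1] = 100 + -55 = 45 deg
  cos(45 deg) = 0.7071, sin(45 deg) = 0.7071
  joint[2] = (-1.0419, 5.9088) + 10.4 * (0.7071, 0.7071) = (-1.0419 + 7.3539, 5.9088 + 7.3539) = (6.3120, 13.2628)
link 2: phi[2] = 100 + -55 + 35 = 80 deg
  cos(80 deg) = 0.1736, sin(80 deg) = 0.9848
  joint[3] = (6.3120, 13.2628) + 8.9 * (0.1736, 0.9848) = (6.3120 + 1.5455, 13.2628 + 8.7648) = (7.8575, 22.0275)
End effector: (7.8575, 22.0275)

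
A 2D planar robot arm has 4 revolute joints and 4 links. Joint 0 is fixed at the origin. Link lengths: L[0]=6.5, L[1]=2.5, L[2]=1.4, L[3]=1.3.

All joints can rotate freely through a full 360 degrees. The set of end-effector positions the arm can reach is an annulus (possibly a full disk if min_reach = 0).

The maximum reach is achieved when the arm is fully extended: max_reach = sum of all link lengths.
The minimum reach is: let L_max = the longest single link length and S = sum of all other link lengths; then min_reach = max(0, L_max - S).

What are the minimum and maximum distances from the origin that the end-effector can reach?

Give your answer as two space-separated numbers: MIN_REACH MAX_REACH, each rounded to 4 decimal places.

Link lengths: [6.5, 2.5, 1.4, 1.3]
max_reach = 6.5 + 2.5 + 1.4 + 1.3 = 11.7
L_max = max([6.5, 2.5, 1.4, 1.3]) = 6.5
S (sum of others) = 11.7 - 6.5 = 5.2
min_reach = max(0, 6.5 - 5.2) = max(0, 1.3) = 1.3

Answer: 1.3000 11.7000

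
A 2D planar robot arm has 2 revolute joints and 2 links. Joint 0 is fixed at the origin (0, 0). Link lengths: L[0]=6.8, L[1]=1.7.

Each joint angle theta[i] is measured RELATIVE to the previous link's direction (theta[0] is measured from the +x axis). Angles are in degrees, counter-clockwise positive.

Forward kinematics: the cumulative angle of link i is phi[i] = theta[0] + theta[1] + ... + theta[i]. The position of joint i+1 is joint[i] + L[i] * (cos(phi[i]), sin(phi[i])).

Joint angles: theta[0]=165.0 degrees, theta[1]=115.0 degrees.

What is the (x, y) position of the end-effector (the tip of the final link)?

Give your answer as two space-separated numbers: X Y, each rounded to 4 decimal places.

joint[0] = (0.0000, 0.0000)  (base)
link 0: phi[0] = 165 = 165 deg
  cos(165 deg) = -0.9659, sin(165 deg) = 0.2588
  joint[1] = (0.0000, 0.0000) + 6.8 * (-0.9659, 0.2588) = (0.0000 + -6.5683, 0.0000 + 1.7600) = (-6.5683, 1.7600)
link 1: phi[1] = 165 + 115 = 280 deg
  cos(280 deg) = 0.1736, sin(280 deg) = -0.9848
  joint[2] = (-6.5683, 1.7600) + 1.7 * (0.1736, -0.9848) = (-6.5683 + 0.2952, 1.7600 + -1.6742) = (-6.2731, 0.0858)
End effector: (-6.2731, 0.0858)

Answer: -6.2731 0.0858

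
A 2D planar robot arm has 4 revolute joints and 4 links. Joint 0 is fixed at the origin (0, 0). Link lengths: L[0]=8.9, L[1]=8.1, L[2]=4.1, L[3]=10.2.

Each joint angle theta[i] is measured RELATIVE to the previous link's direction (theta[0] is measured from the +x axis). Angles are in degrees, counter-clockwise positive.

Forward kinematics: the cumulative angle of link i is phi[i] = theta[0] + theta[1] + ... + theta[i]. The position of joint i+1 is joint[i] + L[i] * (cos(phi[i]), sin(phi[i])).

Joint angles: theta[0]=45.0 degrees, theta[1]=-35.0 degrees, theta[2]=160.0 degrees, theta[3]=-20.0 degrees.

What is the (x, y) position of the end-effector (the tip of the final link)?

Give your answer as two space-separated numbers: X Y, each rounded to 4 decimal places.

joint[0] = (0.0000, 0.0000)  (base)
link 0: phi[0] = 45 = 45 deg
  cos(45 deg) = 0.7071, sin(45 deg) = 0.7071
  joint[1] = (0.0000, 0.0000) + 8.9 * (0.7071, 0.7071) = (0.0000 + 6.2933, 0.0000 + 6.2933) = (6.2933, 6.2933)
link 1: phi[1] = 45 + -35 = 10 deg
  cos(10 deg) = 0.9848, sin(10 deg) = 0.1736
  joint[2] = (6.2933, 6.2933) + 8.1 * (0.9848, 0.1736) = (6.2933 + 7.9769, 6.2933 + 1.4066) = (14.2702, 7.6998)
link 2: phi[2] = 45 + -35 + 160 = 170 deg
  cos(170 deg) = -0.9848, sin(170 deg) = 0.1736
  joint[3] = (14.2702, 7.6998) + 4.1 * (-0.9848, 0.1736) = (14.2702 + -4.0377, 7.6998 + 0.7120) = (10.2325, 8.4118)
link 3: phi[3] = 45 + -35 + 160 + -20 = 150 deg
  cos(150 deg) = -0.8660, sin(150 deg) = 0.5000
  joint[4] = (10.2325, 8.4118) + 10.2 * (-0.8660, 0.5000) = (10.2325 + -8.8335, 8.4118 + 5.1000) = (1.3990, 13.5118)
End effector: (1.3990, 13.5118)

Answer: 1.3990 13.5118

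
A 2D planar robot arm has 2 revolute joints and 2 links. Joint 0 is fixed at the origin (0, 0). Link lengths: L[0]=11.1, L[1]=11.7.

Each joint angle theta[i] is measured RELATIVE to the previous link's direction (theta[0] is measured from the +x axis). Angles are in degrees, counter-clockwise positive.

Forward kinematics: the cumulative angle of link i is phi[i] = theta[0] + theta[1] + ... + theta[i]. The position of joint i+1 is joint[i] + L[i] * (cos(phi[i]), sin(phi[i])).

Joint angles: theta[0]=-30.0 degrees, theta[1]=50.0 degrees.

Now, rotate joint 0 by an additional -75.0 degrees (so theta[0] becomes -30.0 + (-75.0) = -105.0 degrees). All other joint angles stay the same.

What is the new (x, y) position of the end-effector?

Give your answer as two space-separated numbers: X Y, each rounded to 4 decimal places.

joint[0] = (0.0000, 0.0000)  (base)
link 0: phi[0] = -105 = -105 deg
  cos(-105 deg) = -0.2588, sin(-105 deg) = -0.9659
  joint[1] = (0.0000, 0.0000) + 11.1 * (-0.2588, -0.9659) = (0.0000 + -2.8729, 0.0000 + -10.7218) = (-2.8729, -10.7218)
link 1: phi[1] = -105 + 50 = -55 deg
  cos(-55 deg) = 0.5736, sin(-55 deg) = -0.8192
  joint[2] = (-2.8729, -10.7218) + 11.7 * (0.5736, -0.8192) = (-2.8729 + 6.7108, -10.7218 + -9.5841) = (3.8380, -20.3059)
End effector: (3.8380, -20.3059)

Answer: 3.8380 -20.3059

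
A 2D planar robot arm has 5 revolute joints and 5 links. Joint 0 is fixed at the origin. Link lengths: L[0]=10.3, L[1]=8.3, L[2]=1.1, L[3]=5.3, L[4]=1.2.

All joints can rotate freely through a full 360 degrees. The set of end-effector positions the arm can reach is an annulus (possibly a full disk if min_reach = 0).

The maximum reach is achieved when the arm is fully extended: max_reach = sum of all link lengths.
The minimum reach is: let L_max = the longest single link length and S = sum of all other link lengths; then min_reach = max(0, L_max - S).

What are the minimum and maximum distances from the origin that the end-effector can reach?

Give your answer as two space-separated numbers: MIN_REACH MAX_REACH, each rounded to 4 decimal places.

Answer: 0.0000 26.2000

Derivation:
Link lengths: [10.3, 8.3, 1.1, 5.3, 1.2]
max_reach = 10.3 + 8.3 + 1.1 + 5.3 + 1.2 = 26.2
L_max = max([10.3, 8.3, 1.1, 5.3, 1.2]) = 10.3
S (sum of others) = 26.2 - 10.3 = 15.9
min_reach = max(0, 10.3 - 15.9) = max(0, -5.6) = 0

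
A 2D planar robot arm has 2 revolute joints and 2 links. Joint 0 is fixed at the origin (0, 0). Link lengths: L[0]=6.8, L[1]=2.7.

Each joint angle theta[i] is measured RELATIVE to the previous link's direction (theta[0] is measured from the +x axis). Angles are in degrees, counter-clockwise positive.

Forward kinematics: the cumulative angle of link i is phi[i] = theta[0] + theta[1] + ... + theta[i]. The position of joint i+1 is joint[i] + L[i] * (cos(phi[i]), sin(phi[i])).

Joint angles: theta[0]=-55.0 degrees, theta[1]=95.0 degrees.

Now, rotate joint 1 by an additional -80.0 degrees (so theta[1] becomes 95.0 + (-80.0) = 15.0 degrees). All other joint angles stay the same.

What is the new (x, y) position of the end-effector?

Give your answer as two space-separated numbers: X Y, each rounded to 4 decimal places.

Answer: 5.9686 -7.3058

Derivation:
joint[0] = (0.0000, 0.0000)  (base)
link 0: phi[0] = -55 = -55 deg
  cos(-55 deg) = 0.5736, sin(-55 deg) = -0.8192
  joint[1] = (0.0000, 0.0000) + 6.8 * (0.5736, -0.8192) = (0.0000 + 3.9003, 0.0000 + -5.5702) = (3.9003, -5.5702)
link 1: phi[1] = -55 + 15 = -40 deg
  cos(-40 deg) = 0.7660, sin(-40 deg) = -0.6428
  joint[2] = (3.9003, -5.5702) + 2.7 * (0.7660, -0.6428) = (3.9003 + 2.0683, -5.5702 + -1.7355) = (5.9686, -7.3058)
End effector: (5.9686, -7.3058)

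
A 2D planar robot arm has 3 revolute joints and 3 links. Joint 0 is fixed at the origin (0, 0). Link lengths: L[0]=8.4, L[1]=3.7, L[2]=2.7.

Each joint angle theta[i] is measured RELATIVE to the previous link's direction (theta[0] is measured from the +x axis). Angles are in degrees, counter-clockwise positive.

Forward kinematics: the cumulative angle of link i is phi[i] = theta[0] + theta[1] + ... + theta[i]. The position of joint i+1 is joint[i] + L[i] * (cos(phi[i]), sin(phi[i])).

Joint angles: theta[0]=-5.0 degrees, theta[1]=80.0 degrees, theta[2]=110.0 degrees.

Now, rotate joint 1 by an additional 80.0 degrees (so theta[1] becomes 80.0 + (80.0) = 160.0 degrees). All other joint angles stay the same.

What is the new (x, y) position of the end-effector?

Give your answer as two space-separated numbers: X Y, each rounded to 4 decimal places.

Answer: 4.7794 -1.8581

Derivation:
joint[0] = (0.0000, 0.0000)  (base)
link 0: phi[0] = -5 = -5 deg
  cos(-5 deg) = 0.9962, sin(-5 deg) = -0.0872
  joint[1] = (0.0000, 0.0000) + 8.4 * (0.9962, -0.0872) = (0.0000 + 8.3680, 0.0000 + -0.7321) = (8.3680, -0.7321)
link 1: phi[1] = -5 + 160 = 155 deg
  cos(155 deg) = -0.9063, sin(155 deg) = 0.4226
  joint[2] = (8.3680, -0.7321) + 3.7 * (-0.9063, 0.4226) = (8.3680 + -3.3533, -0.7321 + 1.5637) = (5.0147, 0.8316)
link 2: phi[2] = -5 + 160 + 110 = 265 deg
  cos(265 deg) = -0.0872, sin(265 deg) = -0.9962
  joint[3] = (5.0147, 0.8316) + 2.7 * (-0.0872, -0.9962) = (5.0147 + -0.2353, 0.8316 + -2.6897) = (4.7794, -1.8581)
End effector: (4.7794, -1.8581)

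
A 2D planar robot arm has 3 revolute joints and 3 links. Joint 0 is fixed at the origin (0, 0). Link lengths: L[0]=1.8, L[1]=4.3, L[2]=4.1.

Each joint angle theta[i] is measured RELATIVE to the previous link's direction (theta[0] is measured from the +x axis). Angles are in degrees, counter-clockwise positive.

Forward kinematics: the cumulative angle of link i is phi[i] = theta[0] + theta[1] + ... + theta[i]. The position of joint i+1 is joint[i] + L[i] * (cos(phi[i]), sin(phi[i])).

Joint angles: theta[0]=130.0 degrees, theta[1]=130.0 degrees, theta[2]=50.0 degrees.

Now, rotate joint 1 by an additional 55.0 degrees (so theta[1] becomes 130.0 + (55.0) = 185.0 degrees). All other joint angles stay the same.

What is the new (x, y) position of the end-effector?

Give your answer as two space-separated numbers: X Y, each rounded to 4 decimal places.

joint[0] = (0.0000, 0.0000)  (base)
link 0: phi[0] = 130 = 130 deg
  cos(130 deg) = -0.6428, sin(130 deg) = 0.7660
  joint[1] = (0.0000, 0.0000) + 1.8 * (-0.6428, 0.7660) = (0.0000 + -1.1570, 0.0000 + 1.3789) = (-1.1570, 1.3789)
link 1: phi[1] = 130 + 185 = 315 deg
  cos(315 deg) = 0.7071, sin(315 deg) = -0.7071
  joint[2] = (-1.1570, 1.3789) + 4.3 * (0.7071, -0.7071) = (-1.1570 + 3.0406, 1.3789 + -3.0406) = (1.8835, -1.6617)
link 2: phi[2] = 130 + 185 + 50 = 365 deg
  cos(365 deg) = 0.9962, sin(365 deg) = 0.0872
  joint[3] = (1.8835, -1.6617) + 4.1 * (0.9962, 0.0872) = (1.8835 + 4.0844, -1.6617 + 0.3573) = (5.9679, -1.3043)
End effector: (5.9679, -1.3043)

Answer: 5.9679 -1.3043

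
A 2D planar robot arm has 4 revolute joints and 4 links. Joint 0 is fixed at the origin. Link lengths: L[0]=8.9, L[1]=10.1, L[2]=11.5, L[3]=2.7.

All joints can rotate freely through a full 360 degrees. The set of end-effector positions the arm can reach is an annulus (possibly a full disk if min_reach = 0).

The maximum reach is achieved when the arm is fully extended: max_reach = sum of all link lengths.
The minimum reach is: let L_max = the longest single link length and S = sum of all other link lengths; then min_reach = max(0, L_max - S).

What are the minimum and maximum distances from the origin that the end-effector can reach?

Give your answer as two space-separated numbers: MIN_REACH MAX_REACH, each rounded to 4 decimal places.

Link lengths: [8.9, 10.1, 11.5, 2.7]
max_reach = 8.9 + 10.1 + 11.5 + 2.7 = 33.2
L_max = max([8.9, 10.1, 11.5, 2.7]) = 11.5
S (sum of others) = 33.2 - 11.5 = 21.7
min_reach = max(0, 11.5 - 21.7) = max(0, -10.2) = 0

Answer: 0.0000 33.2000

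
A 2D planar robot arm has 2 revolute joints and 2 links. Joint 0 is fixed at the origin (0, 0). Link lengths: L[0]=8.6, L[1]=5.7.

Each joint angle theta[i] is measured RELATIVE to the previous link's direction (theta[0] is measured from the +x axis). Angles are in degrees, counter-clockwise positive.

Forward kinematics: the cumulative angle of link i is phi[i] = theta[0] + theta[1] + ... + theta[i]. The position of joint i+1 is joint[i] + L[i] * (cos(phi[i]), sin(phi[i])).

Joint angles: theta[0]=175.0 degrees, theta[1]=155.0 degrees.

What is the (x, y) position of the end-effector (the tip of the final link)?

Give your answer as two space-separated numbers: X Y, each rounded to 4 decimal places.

Answer: -3.6309 -2.1005

Derivation:
joint[0] = (0.0000, 0.0000)  (base)
link 0: phi[0] = 175 = 175 deg
  cos(175 deg) = -0.9962, sin(175 deg) = 0.0872
  joint[1] = (0.0000, 0.0000) + 8.6 * (-0.9962, 0.0872) = (0.0000 + -8.5673, 0.0000 + 0.7495) = (-8.5673, 0.7495)
link 1: phi[1] = 175 + 155 = 330 deg
  cos(330 deg) = 0.8660, sin(330 deg) = -0.5000
  joint[2] = (-8.5673, 0.7495) + 5.7 * (0.8660, -0.5000) = (-8.5673 + 4.9363, 0.7495 + -2.8500) = (-3.6309, -2.1005)
End effector: (-3.6309, -2.1005)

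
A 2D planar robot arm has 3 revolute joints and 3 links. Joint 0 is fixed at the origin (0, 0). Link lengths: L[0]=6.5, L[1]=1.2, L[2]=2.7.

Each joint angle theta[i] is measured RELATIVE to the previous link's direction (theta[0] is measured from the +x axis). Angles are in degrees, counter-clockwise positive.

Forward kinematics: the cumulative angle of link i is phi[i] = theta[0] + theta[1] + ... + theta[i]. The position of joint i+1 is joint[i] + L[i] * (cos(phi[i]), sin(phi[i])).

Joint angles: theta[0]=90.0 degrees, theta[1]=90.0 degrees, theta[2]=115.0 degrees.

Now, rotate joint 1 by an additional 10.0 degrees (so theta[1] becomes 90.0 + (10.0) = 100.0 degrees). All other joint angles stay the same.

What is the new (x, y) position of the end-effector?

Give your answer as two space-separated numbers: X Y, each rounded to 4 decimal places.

Answer: 0.3669 4.0799

Derivation:
joint[0] = (0.0000, 0.0000)  (base)
link 0: phi[0] = 90 = 90 deg
  cos(90 deg) = 0.0000, sin(90 deg) = 1.0000
  joint[1] = (0.0000, 0.0000) + 6.5 * (0.0000, 1.0000) = (0.0000 + 0.0000, 0.0000 + 6.5000) = (0.0000, 6.5000)
link 1: phi[1] = 90 + 100 = 190 deg
  cos(190 deg) = -0.9848, sin(190 deg) = -0.1736
  joint[2] = (0.0000, 6.5000) + 1.2 * (-0.9848, -0.1736) = (0.0000 + -1.1818, 6.5000 + -0.2084) = (-1.1818, 6.2916)
link 2: phi[2] = 90 + 100 + 115 = 305 deg
  cos(305 deg) = 0.5736, sin(305 deg) = -0.8192
  joint[3] = (-1.1818, 6.2916) + 2.7 * (0.5736, -0.8192) = (-1.1818 + 1.5487, 6.2916 + -2.2117) = (0.3669, 4.0799)
End effector: (0.3669, 4.0799)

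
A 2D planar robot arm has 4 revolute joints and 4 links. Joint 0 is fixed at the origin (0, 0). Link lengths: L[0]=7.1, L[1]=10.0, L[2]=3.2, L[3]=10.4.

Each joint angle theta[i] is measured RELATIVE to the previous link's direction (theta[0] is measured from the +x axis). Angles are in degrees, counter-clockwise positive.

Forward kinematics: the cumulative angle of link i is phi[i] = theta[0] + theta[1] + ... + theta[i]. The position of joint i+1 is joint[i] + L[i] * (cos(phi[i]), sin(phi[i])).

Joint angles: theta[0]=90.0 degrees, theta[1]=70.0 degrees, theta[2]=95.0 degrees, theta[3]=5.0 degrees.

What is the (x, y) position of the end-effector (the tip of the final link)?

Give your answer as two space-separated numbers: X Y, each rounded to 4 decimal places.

joint[0] = (0.0000, 0.0000)  (base)
link 0: phi[0] = 90 = 90 deg
  cos(90 deg) = 0.0000, sin(90 deg) = 1.0000
  joint[1] = (0.0000, 0.0000) + 7.1 * (0.0000, 1.0000) = (0.0000 + 0.0000, 0.0000 + 7.1000) = (0.0000, 7.1000)
link 1: phi[1] = 90 + 70 = 160 deg
  cos(160 deg) = -0.9397, sin(160 deg) = 0.3420
  joint[2] = (0.0000, 7.1000) + 10 * (-0.9397, 0.3420) = (0.0000 + -9.3969, 7.1000 + 3.4202) = (-9.3969, 10.5202)
link 2: phi[2] = 90 + 70 + 95 = 255 deg
  cos(255 deg) = -0.2588, sin(255 deg) = -0.9659
  joint[3] = (-9.3969, 10.5202) + 3.2 * (-0.2588, -0.9659) = (-9.3969 + -0.8282, 10.5202 + -3.0910) = (-10.2251, 7.4292)
link 3: phi[3] = 90 + 70 + 95 + 5 = 260 deg
  cos(260 deg) = -0.1736, sin(260 deg) = -0.9848
  joint[4] = (-10.2251, 7.4292) + 10.4 * (-0.1736, -0.9848) = (-10.2251 + -1.8059, 7.4292 + -10.2420) = (-12.0311, -2.8128)
End effector: (-12.0311, -2.8128)

Answer: -12.0311 -2.8128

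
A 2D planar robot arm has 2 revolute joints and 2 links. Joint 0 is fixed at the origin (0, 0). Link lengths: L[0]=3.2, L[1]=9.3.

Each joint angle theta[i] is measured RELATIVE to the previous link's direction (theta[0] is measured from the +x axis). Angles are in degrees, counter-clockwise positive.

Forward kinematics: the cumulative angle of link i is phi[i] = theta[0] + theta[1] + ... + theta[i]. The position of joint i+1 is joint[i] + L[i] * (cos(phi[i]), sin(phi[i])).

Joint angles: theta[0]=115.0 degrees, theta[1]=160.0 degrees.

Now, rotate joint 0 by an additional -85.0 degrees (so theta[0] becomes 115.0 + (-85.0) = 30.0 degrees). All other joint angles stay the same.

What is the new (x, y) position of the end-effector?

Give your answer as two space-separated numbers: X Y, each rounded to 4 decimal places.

Answer: -6.3874 -0.0149

Derivation:
joint[0] = (0.0000, 0.0000)  (base)
link 0: phi[0] = 30 = 30 deg
  cos(30 deg) = 0.8660, sin(30 deg) = 0.5000
  joint[1] = (0.0000, 0.0000) + 3.2 * (0.8660, 0.5000) = (0.0000 + 2.7713, 0.0000 + 1.6000) = (2.7713, 1.6000)
link 1: phi[1] = 30 + 160 = 190 deg
  cos(190 deg) = -0.9848, sin(190 deg) = -0.1736
  joint[2] = (2.7713, 1.6000) + 9.3 * (-0.9848, -0.1736) = (2.7713 + -9.1587, 1.6000 + -1.6149) = (-6.3874, -0.0149)
End effector: (-6.3874, -0.0149)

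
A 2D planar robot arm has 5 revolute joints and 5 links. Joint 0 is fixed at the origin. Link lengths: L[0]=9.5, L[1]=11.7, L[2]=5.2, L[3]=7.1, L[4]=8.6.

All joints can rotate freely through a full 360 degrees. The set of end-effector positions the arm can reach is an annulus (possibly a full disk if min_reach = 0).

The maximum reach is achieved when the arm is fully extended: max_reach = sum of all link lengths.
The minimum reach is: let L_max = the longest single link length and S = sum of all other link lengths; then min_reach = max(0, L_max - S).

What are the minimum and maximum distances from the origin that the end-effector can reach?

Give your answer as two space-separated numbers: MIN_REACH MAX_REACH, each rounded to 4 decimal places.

Link lengths: [9.5, 11.7, 5.2, 7.1, 8.6]
max_reach = 9.5 + 11.7 + 5.2 + 7.1 + 8.6 = 42.1
L_max = max([9.5, 11.7, 5.2, 7.1, 8.6]) = 11.7
S (sum of others) = 42.1 - 11.7 = 30.4
min_reach = max(0, 11.7 - 30.4) = max(0, -18.7) = 0

Answer: 0.0000 42.1000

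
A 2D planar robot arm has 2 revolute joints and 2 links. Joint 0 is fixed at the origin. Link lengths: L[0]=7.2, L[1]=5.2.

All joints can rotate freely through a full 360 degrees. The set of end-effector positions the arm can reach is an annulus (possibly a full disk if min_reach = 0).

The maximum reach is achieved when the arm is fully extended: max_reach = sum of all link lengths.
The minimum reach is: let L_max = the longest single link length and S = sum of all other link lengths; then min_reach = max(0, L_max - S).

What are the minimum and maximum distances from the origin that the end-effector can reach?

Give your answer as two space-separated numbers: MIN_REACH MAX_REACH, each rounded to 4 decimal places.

Link lengths: [7.2, 5.2]
max_reach = 7.2 + 5.2 = 12.4
L_max = max([7.2, 5.2]) = 7.2
S (sum of others) = 12.4 - 7.2 = 5.2
min_reach = max(0, 7.2 - 5.2) = max(0, 2) = 2

Answer: 2.0000 12.4000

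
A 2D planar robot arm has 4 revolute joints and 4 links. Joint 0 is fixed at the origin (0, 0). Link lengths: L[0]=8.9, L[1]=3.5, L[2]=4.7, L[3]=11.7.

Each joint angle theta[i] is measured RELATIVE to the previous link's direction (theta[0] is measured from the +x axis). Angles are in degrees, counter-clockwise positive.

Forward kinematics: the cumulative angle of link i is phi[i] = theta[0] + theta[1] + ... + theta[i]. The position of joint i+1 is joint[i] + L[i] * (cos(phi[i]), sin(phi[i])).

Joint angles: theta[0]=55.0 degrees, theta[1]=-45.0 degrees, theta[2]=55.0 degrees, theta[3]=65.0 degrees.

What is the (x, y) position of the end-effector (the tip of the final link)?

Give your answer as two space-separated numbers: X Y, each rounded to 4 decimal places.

Answer: 3.0173 21.1206

Derivation:
joint[0] = (0.0000, 0.0000)  (base)
link 0: phi[0] = 55 = 55 deg
  cos(55 deg) = 0.5736, sin(55 deg) = 0.8192
  joint[1] = (0.0000, 0.0000) + 8.9 * (0.5736, 0.8192) = (0.0000 + 5.1048, 0.0000 + 7.2905) = (5.1048, 7.2905)
link 1: phi[1] = 55 + -45 = 10 deg
  cos(10 deg) = 0.9848, sin(10 deg) = 0.1736
  joint[2] = (5.1048, 7.2905) + 3.5 * (0.9848, 0.1736) = (5.1048 + 3.4468, 7.2905 + 0.6078) = (8.5517, 7.8982)
link 2: phi[2] = 55 + -45 + 55 = 65 deg
  cos(65 deg) = 0.4226, sin(65 deg) = 0.9063
  joint[3] = (8.5517, 7.8982) + 4.7 * (0.4226, 0.9063) = (8.5517 + 1.9863, 7.8982 + 4.2596) = (10.5380, 12.1579)
link 3: phi[3] = 55 + -45 + 55 + 65 = 130 deg
  cos(130 deg) = -0.6428, sin(130 deg) = 0.7660
  joint[4] = (10.5380, 12.1579) + 11.7 * (-0.6428, 0.7660) = (10.5380 + -7.5206, 12.1579 + 8.9627) = (3.0173, 21.1206)
End effector: (3.0173, 21.1206)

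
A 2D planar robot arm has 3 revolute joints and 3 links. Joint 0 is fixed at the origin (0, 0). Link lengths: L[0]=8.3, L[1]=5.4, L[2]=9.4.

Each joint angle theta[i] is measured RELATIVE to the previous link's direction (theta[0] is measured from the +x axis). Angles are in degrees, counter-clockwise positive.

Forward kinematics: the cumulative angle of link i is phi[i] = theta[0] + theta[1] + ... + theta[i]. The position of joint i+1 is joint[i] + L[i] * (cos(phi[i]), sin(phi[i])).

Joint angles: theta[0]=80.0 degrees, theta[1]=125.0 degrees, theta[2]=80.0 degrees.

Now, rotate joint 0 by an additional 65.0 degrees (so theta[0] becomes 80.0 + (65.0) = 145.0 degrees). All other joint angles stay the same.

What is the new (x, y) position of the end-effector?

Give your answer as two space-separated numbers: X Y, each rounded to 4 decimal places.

joint[0] = (0.0000, 0.0000)  (base)
link 0: phi[0] = 145 = 145 deg
  cos(145 deg) = -0.8192, sin(145 deg) = 0.5736
  joint[1] = (0.0000, 0.0000) + 8.3 * (-0.8192, 0.5736) = (0.0000 + -6.7990, 0.0000 + 4.7607) = (-6.7990, 4.7607)
link 1: phi[1] = 145 + 125 = 270 deg
  cos(270 deg) = -0.0000, sin(270 deg) = -1.0000
  joint[2] = (-6.7990, 4.7607) + 5.4 * (-0.0000, -1.0000) = (-6.7990 + -0.0000, 4.7607 + -5.4000) = (-6.7990, -0.6393)
link 2: phi[2] = 145 + 125 + 80 = 350 deg
  cos(350 deg) = 0.9848, sin(350 deg) = -0.1736
  joint[3] = (-6.7990, -0.6393) + 9.4 * (0.9848, -0.1736) = (-6.7990 + 9.2572, -0.6393 + -1.6323) = (2.4582, -2.2716)
End effector: (2.4582, -2.2716)

Answer: 2.4582 -2.2716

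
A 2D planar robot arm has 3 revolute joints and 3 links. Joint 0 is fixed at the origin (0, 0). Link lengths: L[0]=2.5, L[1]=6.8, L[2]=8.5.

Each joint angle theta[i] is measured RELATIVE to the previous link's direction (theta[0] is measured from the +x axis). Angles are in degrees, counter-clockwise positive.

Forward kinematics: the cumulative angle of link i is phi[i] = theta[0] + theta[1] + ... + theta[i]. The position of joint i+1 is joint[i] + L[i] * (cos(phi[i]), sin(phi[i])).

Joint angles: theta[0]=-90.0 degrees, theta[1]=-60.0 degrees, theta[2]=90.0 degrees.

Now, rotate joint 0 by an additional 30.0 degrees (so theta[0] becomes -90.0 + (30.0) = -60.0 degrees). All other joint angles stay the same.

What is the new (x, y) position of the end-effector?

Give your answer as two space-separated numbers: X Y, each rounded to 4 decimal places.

joint[0] = (0.0000, 0.0000)  (base)
link 0: phi[0] = -60 = -60 deg
  cos(-60 deg) = 0.5000, sin(-60 deg) = -0.8660
  joint[1] = (0.0000, 0.0000) + 2.5 * (0.5000, -0.8660) = (0.0000 + 1.2500, 0.0000 + -2.1651) = (1.2500, -2.1651)
link 1: phi[1] = -60 + -60 = -120 deg
  cos(-120 deg) = -0.5000, sin(-120 deg) = -0.8660
  joint[2] = (1.2500, -2.1651) + 6.8 * (-0.5000, -0.8660) = (1.2500 + -3.4000, -2.1651 + -5.8890) = (-2.1500, -8.0540)
link 2: phi[2] = -60 + -60 + 90 = -30 deg
  cos(-30 deg) = 0.8660, sin(-30 deg) = -0.5000
  joint[3] = (-2.1500, -8.0540) + 8.5 * (0.8660, -0.5000) = (-2.1500 + 7.3612, -8.0540 + -4.2500) = (5.2112, -12.3040)
End effector: (5.2112, -12.3040)

Answer: 5.2112 -12.3040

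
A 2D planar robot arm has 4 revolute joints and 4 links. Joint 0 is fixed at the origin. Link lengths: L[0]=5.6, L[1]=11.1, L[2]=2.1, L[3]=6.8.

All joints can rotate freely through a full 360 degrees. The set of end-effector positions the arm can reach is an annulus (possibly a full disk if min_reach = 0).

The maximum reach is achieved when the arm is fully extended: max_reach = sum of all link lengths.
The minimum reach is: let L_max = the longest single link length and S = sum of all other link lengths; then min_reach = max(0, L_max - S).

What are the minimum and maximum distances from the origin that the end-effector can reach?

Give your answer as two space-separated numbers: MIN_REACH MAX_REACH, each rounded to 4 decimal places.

Answer: 0.0000 25.6000

Derivation:
Link lengths: [5.6, 11.1, 2.1, 6.8]
max_reach = 5.6 + 11.1 + 2.1 + 6.8 = 25.6
L_max = max([5.6, 11.1, 2.1, 6.8]) = 11.1
S (sum of others) = 25.6 - 11.1 = 14.5
min_reach = max(0, 11.1 - 14.5) = max(0, -3.4) = 0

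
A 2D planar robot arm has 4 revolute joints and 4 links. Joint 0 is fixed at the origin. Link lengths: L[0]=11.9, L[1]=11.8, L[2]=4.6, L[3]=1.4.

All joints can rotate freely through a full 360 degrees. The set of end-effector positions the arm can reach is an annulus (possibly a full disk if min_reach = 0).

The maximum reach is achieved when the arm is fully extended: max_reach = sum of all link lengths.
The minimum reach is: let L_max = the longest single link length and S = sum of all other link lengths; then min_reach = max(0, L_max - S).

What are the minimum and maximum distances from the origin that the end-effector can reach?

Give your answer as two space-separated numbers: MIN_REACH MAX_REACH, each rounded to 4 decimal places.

Link lengths: [11.9, 11.8, 4.6, 1.4]
max_reach = 11.9 + 11.8 + 4.6 + 1.4 = 29.7
L_max = max([11.9, 11.8, 4.6, 1.4]) = 11.9
S (sum of others) = 29.7 - 11.9 = 17.8
min_reach = max(0, 11.9 - 17.8) = max(0, -5.9) = 0

Answer: 0.0000 29.7000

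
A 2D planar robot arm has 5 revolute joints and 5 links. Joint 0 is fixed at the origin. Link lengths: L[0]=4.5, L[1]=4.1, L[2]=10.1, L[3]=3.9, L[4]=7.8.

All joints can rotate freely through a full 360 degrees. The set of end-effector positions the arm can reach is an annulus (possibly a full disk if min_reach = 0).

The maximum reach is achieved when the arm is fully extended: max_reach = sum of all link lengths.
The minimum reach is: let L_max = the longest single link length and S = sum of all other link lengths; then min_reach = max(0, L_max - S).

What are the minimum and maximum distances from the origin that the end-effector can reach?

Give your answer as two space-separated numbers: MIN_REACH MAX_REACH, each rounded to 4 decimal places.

Answer: 0.0000 30.4000

Derivation:
Link lengths: [4.5, 4.1, 10.1, 3.9, 7.8]
max_reach = 4.5 + 4.1 + 10.1 + 3.9 + 7.8 = 30.4
L_max = max([4.5, 4.1, 10.1, 3.9, 7.8]) = 10.1
S (sum of others) = 30.4 - 10.1 = 20.3
min_reach = max(0, 10.1 - 20.3) = max(0, -10.2) = 0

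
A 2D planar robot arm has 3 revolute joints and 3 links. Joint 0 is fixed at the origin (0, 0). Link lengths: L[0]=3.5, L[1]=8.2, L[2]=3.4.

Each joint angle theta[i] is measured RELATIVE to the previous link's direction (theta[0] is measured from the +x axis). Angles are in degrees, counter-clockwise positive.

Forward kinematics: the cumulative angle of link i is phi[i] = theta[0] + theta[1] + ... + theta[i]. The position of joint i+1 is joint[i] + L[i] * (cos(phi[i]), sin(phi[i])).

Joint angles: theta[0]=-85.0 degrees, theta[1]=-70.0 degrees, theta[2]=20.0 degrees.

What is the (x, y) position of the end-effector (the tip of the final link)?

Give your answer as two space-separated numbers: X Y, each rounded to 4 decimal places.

joint[0] = (0.0000, 0.0000)  (base)
link 0: phi[0] = -85 = -85 deg
  cos(-85 deg) = 0.0872, sin(-85 deg) = -0.9962
  joint[1] = (0.0000, 0.0000) + 3.5 * (0.0872, -0.9962) = (0.0000 + 0.3050, 0.0000 + -3.4867) = (0.3050, -3.4867)
link 1: phi[1] = -85 + -70 = -155 deg
  cos(-155 deg) = -0.9063, sin(-155 deg) = -0.4226
  joint[2] = (0.3050, -3.4867) + 8.2 * (-0.9063, -0.4226) = (0.3050 + -7.4317, -3.4867 + -3.4655) = (-7.1267, -6.9522)
link 2: phi[2] = -85 + -70 + 20 = -135 deg
  cos(-135 deg) = -0.7071, sin(-135 deg) = -0.7071
  joint[3] = (-7.1267, -6.9522) + 3.4 * (-0.7071, -0.7071) = (-7.1267 + -2.4042, -6.9522 + -2.4042) = (-9.5308, -9.3563)
End effector: (-9.5308, -9.3563)

Answer: -9.5308 -9.3563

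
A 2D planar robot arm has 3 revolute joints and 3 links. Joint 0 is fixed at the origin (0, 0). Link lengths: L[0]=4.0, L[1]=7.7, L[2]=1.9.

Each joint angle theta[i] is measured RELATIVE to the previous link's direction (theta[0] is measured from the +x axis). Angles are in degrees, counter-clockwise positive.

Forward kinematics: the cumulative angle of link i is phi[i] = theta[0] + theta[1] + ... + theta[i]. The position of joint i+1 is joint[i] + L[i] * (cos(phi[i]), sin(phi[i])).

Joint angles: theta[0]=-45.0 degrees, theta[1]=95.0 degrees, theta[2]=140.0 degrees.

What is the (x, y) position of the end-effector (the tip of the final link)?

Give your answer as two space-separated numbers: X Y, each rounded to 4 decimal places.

Answer: 5.9068 2.7402

Derivation:
joint[0] = (0.0000, 0.0000)  (base)
link 0: phi[0] = -45 = -45 deg
  cos(-45 deg) = 0.7071, sin(-45 deg) = -0.7071
  joint[1] = (0.0000, 0.0000) + 4 * (0.7071, -0.7071) = (0.0000 + 2.8284, 0.0000 + -2.8284) = (2.8284, -2.8284)
link 1: phi[1] = -45 + 95 = 50 deg
  cos(50 deg) = 0.6428, sin(50 deg) = 0.7660
  joint[2] = (2.8284, -2.8284) + 7.7 * (0.6428, 0.7660) = (2.8284 + 4.9495, -2.8284 + 5.8985) = (7.7779, 3.0701)
link 2: phi[2] = -45 + 95 + 140 = 190 deg
  cos(190 deg) = -0.9848, sin(190 deg) = -0.1736
  joint[3] = (7.7779, 3.0701) + 1.9 * (-0.9848, -0.1736) = (7.7779 + -1.8711, 3.0701 + -0.3299) = (5.9068, 2.7402)
End effector: (5.9068, 2.7402)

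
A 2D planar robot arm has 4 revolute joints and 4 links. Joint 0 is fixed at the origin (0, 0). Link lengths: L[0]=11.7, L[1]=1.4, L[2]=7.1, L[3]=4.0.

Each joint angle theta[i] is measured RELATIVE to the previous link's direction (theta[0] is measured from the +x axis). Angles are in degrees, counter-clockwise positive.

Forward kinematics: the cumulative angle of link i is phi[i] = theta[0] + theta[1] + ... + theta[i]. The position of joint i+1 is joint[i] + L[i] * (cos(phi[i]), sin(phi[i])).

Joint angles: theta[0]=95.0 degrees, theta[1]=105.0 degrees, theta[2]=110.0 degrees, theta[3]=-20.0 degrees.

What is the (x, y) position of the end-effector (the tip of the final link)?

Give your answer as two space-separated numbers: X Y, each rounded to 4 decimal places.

Answer: 3.5966 1.9790

Derivation:
joint[0] = (0.0000, 0.0000)  (base)
link 0: phi[0] = 95 = 95 deg
  cos(95 deg) = -0.0872, sin(95 deg) = 0.9962
  joint[1] = (0.0000, 0.0000) + 11.7 * (-0.0872, 0.9962) = (0.0000 + -1.0197, 0.0000 + 11.6555) = (-1.0197, 11.6555)
link 1: phi[1] = 95 + 105 = 200 deg
  cos(200 deg) = -0.9397, sin(200 deg) = -0.3420
  joint[2] = (-1.0197, 11.6555) + 1.4 * (-0.9397, -0.3420) = (-1.0197 + -1.3156, 11.6555 + -0.4788) = (-2.3353, 11.1766)
link 2: phi[2] = 95 + 105 + 110 = 310 deg
  cos(310 deg) = 0.6428, sin(310 deg) = -0.7660
  joint[3] = (-2.3353, 11.1766) + 7.1 * (0.6428, -0.7660) = (-2.3353 + 4.5638, 11.1766 + -5.4389) = (2.2285, 5.7377)
link 3: phi[3] = 95 + 105 + 110 + -20 = 290 deg
  cos(290 deg) = 0.3420, sin(290 deg) = -0.9397
  joint[4] = (2.2285, 5.7377) + 4 * (0.3420, -0.9397) = (2.2285 + 1.3681, 5.7377 + -3.7588) = (3.5966, 1.9790)
End effector: (3.5966, 1.9790)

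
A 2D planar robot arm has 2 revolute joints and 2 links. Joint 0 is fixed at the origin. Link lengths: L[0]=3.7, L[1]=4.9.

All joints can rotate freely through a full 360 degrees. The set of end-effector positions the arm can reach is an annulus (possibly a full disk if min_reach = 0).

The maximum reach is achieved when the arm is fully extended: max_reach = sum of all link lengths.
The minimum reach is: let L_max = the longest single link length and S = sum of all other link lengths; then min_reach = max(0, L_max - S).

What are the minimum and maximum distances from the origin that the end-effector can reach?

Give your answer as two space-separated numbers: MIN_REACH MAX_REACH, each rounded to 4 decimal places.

Answer: 1.2000 8.6000

Derivation:
Link lengths: [3.7, 4.9]
max_reach = 3.7 + 4.9 = 8.6
L_max = max([3.7, 4.9]) = 4.9
S (sum of others) = 8.6 - 4.9 = 3.7
min_reach = max(0, 4.9 - 3.7) = max(0, 1.2) = 1.2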